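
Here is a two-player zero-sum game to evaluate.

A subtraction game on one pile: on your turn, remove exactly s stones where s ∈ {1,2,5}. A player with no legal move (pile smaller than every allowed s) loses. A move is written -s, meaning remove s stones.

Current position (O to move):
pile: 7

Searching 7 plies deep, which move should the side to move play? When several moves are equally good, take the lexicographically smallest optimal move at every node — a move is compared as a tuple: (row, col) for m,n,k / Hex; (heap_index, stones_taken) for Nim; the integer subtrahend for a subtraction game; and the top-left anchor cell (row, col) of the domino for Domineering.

O's best at [7]: -1

ply 1, O at 7 | -1=+1→6*; -2=-1→5; -5=-1→2
ply 2, X at 6 | -1=-1→5*; -2=-1→4; -5=-1→1
ply 3, O at 5 | -1=-1→4; -2=+1→3*; -5=+1→0
ply 4, X at 3 | -1=-1→2*; -2=-1→1
ply 5, O at 2 | -1=-1→1; -2=+1→0*
ply 6: 0 is terminal -1 (X); from 7 depth 7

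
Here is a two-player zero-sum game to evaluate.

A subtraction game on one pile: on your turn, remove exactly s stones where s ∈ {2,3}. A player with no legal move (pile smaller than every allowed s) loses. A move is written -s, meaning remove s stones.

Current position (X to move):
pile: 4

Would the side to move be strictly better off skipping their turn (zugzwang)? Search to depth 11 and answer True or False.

ply 1, X at 4 | -2=-1→2; -3=+1→1*
ply 2: 1 is terminal -1 (O); from 4 depth 11
suppose X passes — search the same position with O to move:
pass> ply 1, O at 4 | -2=-1→2; -3=+1→1*
pass> ply 2: 1 is terminal -1 (X); from 4 depth 11
for X: play +1, pass -1

zugzwang(4, X) = False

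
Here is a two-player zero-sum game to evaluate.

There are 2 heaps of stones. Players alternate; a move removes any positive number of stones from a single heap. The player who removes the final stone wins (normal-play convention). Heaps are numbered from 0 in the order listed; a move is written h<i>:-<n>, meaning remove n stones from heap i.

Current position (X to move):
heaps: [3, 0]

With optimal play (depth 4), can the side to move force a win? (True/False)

X winning at [(3,0)]: True

ply 1, X at (3,0) | h0:-1=-1→(2,0); h0:-2=-1→(1,0); h0:-3=+1→(0,0)*
ply 2: (0,0) is terminal -1 (O); from (3,0) depth 4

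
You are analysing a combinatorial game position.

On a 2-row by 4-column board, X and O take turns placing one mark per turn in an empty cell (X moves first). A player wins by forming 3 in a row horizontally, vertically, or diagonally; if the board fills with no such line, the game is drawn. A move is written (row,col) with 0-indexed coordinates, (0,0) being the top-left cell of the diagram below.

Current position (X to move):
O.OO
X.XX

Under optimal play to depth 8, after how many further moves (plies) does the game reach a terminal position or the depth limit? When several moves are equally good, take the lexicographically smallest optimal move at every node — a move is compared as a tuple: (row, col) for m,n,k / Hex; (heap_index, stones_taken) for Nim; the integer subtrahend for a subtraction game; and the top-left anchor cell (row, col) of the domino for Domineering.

[O.OO/X.XX] X move#1: (0,1):+0/OXOO/X.XX, (1,1):+1/O.OO/XXXX*
[O.OO/XXXX] end (terminal -1, O#2); searched O.OO/X.XX to 8

PV length from [O.OO/X.XX]: 1 ply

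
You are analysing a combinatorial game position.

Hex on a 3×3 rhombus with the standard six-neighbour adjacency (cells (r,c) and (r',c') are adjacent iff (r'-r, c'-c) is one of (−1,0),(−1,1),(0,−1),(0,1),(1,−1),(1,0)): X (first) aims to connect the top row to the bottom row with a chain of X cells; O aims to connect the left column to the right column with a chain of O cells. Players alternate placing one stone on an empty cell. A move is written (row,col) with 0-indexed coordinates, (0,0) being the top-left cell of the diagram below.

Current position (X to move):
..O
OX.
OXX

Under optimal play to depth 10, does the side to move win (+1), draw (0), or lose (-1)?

value(..O/OX./OXX, X) = +1

ply 1, X at ..O/OX./OXX | (0,0)=-1→X.O/OX./OXX; (0,1)=+1→.XO/OX./OXX*; (1,2)=-1→..O/OXX/OXX
ply 2: .XO/OX./OXX is terminal -1 (O); from ..O/OX./OXX depth 10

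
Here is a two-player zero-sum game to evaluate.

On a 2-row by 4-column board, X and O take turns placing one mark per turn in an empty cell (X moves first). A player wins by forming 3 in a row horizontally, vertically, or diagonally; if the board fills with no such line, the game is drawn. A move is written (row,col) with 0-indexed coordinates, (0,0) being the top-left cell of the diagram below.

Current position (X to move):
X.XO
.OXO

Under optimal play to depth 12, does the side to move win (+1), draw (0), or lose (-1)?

value(X.XO/.OXO, X) = +1

[X.XO/.OXO] X move#1: (0,1):+1/XXXO/.OXO*, (1,0):+0/X.XO/XOXO
[XXXO/.OXO] end (terminal -1, O#2); searched X.XO/.OXO to 12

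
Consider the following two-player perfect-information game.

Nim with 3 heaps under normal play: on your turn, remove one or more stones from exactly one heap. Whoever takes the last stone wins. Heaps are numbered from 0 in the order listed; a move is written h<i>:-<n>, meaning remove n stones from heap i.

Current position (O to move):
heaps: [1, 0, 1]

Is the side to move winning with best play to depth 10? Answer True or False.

O winning at [(1,0,1)]: False

[(1,0,1)] O move#1: h0:-1:-1/(0,0,1)*, h2:-1:-1/(1,0,0)
[(0,0,1)] X move#2: h2:-1:+1/(0,0,0)*
[(0,0,0)] end (terminal -1, O#3); searched (1,0,1) to 10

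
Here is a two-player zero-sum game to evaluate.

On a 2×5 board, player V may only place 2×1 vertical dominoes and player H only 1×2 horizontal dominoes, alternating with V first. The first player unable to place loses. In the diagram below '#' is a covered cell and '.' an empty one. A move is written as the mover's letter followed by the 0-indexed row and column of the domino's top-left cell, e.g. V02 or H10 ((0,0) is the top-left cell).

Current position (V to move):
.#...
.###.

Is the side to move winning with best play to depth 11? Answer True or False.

V winning at [.#.../.###.]: True

p1 V@[.#.../.###.]: V00[##.../####.]-1 V04[.#..#/.####]+1*
p2 H@[.#..#/.####]: H02[.####/.####]-1*
p3 V@[.####/.####]: V00[#####/#####]+1*
p4 H@[#####/#####] terminal -1; root [.#.../.###.] d11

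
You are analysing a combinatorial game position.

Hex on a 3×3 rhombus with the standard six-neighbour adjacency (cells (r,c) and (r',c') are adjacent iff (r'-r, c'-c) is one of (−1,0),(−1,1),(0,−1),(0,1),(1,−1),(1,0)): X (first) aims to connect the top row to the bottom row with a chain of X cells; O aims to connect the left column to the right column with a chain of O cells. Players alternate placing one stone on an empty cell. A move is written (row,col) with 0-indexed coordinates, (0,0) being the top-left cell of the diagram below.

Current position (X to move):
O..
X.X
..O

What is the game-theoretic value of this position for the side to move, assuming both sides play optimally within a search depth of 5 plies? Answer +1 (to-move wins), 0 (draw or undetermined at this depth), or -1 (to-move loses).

value(O../X.X/..O, X) = +1

[O../X.X/..O] X move#1: (0,1):+1/OX./X.X/..O*, (0,2):+1/O.X/X.X/..O, (1,1):+1/O../XXX/..O, (2,0):+1/O../X.X/X.O, (2,1):+1/O../X.X/.XO
[OX./X.X/..O] O move#2: (0,2):-1/OXO/X.X/..O*, (1,1):-1/OX./XOX/..O, (2,0):-1/OX./X.X/O.O, (2,1):-1/OX./X.X/.OO
[OXO/X.X/..O] X move#3: (1,1):+1/OXO/XXX/..O*, (2,0):+1/OXO/X.X/X.O, (2,1):+1/OXO/X.X/.XO
[OXO/XXX/..O] O move#4: (2,0):-1/OXO/XXX/O.O*, (2,1):-1/OXO/XXX/.OO
[OXO/XXX/O.O] X move#5: (2,1):+1/OXO/XXX/OXO*
[OXO/XXX/OXO] end (terminal -1, O#6); searched O../X.X/..O to 5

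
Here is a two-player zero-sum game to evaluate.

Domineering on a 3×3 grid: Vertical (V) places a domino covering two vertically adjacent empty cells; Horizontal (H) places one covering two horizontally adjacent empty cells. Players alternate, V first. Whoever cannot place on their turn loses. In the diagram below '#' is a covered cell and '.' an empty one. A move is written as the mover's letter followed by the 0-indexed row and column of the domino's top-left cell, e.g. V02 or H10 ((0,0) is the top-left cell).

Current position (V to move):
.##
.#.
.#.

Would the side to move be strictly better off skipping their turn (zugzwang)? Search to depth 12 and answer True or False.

zugzwang(.##/.#./.#., V) = False

ply 1, V at .##/.#./.#. | V00=+1→###/##./.#.*; V10=+1→.##/##./##.; V12=+1→.##/.##/.##
ply 2: ###/##./.#. is terminal -1 (H); from .##/.#./.#. depth 12
if V skipped the turn, H would face:
~ ply 1: .##/.#./.#. is terminal -1 (H); from .##/.#./.#. depth 12
compare (V): move=+1 vs pass=+1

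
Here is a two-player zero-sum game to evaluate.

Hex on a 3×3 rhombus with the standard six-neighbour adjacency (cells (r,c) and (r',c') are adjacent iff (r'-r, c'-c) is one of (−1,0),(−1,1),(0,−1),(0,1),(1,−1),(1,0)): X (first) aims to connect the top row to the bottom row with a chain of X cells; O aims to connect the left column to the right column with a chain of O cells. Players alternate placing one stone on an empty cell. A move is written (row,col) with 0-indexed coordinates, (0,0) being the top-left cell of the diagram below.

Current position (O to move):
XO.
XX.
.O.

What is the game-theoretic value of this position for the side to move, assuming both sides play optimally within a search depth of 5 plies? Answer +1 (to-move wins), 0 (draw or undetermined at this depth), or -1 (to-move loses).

ply 1, O at XO./XX./.O. | (0,2)=-1→XOO/XX./.O.; (1,2)=-1→XO./XXO/.O.; (2,0)=+1→XO./XX./OO.*; (2,2)=-1→XO./XX./.OO
ply 2, X at XO./XX./OO. | (0,2)=-1→XOX/XX./OO.*; (1,2)=-1→XO./XXX/OO.; (2,2)=-1→XO./XX./OOX
ply 3, O at XOX/XX./OO. | (1,2)=+1→XOX/XXO/OO.*; (2,2)=+1→XOX/XX./OOO
ply 4: XOX/XXO/OO. is terminal -1 (X); from XO./XX./.O. depth 5

value(XO./XX./.O., O) = +1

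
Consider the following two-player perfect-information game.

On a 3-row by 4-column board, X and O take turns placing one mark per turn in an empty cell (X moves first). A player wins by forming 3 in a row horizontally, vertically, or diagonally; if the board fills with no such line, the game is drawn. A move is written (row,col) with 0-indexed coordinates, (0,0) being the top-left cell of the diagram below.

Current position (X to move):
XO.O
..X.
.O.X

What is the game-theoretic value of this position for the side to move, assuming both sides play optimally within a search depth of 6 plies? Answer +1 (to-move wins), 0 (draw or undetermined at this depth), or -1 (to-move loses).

[XO.O/..X./.O.X] X move#1: (0,2):-1/XOXO/..X./.O.X*, (1,0):-1/XO.O/X.X./.O.X, (1,1):-1/XO.O/.XX./.O.X, (1,3):-1/XO.O/..XX/.O.X, (2,0):-1/XO.O/..X./XO.X, (2,2):-1/XO.O/..X./.OXX
[XOXO/..X./.O.X] O move#2: (1,0):-1/XOXO/O.X./.O.X, (1,1):+1/XOXO/.OX./.O.X*, (1,3):-1/XOXO/..XO/.O.X, (2,0):-1/XOXO/..X./OO.X, (2,2):+1/XOXO/..X./.OOX
[XOXO/.OX./.O.X] end (terminal -1, X#3); searched XO.O/..X./.O.X to 6

value(XO.O/..X./.O.X, X) = -1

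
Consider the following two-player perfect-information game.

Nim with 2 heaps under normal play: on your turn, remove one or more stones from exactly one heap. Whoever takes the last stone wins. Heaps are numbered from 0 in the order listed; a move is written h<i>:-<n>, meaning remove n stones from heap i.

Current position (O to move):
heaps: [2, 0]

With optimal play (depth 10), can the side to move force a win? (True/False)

ply 1, O at (2,0) | h0:-1=-1→(1,0); h0:-2=+1→(0,0)*
ply 2: (0,0) is terminal -1 (X); from (2,0) depth 10

O winning at [(2,0)]: True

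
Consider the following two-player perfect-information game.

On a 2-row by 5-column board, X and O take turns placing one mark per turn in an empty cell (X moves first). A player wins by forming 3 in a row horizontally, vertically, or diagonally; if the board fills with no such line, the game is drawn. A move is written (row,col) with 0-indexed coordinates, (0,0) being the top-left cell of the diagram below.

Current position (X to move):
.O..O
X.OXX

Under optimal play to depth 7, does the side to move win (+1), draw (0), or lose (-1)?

[.O..O/X.OXX] X move#1: (0,0):+0/XO..O/X.OXX*, (0,2):+0/.OX.O/X.OXX, (0,3):+0/.O.XO/X.OXX, (1,1):-1/.O..O/XXOXX
[XO..O/X.OXX] O move#2: (0,2):+0/XOO.O/X.OXX*, (0,3):+0/XO.OO/X.OXX, (1,1):+0/XO..O/XOOXX
[XOO.O/X.OXX] X move#3: (0,3):+0/XOOXO/X.OXX*, (1,1):-1/XOO.O/XXOXX
[XOOXO/X.OXX] O move#4: (1,1):+0/XOOXO/XOOXX*
[XOOXO/XOOXX] end (terminal +0, X#5); searched .O..O/X.OXX to 7

value(.O..O/X.OXX, X) = 0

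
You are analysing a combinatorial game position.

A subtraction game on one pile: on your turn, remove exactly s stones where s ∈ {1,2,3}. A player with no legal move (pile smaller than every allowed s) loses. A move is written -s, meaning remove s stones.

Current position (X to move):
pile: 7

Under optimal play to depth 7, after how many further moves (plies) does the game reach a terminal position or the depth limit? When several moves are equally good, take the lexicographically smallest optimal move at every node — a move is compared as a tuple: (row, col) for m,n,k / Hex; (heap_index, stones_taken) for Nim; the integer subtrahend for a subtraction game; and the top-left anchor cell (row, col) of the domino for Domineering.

PV length from [7]: 3 plies

[7] X move#1: -1:-1/6, -2:-1/5, -3:+1/4*
[4] O move#2: -1:-1/3*, -2:-1/2, -3:-1/1
[3] X move#3: -1:-1/2, -2:-1/1, -3:+1/0*
[0] end (terminal -1, O#4); searched 7 to 7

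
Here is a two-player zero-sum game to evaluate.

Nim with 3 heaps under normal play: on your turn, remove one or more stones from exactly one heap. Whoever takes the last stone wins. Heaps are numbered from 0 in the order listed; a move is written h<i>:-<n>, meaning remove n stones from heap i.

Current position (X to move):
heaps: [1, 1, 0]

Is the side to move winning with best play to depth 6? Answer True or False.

[(1,1,0)] X move#1: h0:-1:-1/(0,1,0)*, h1:-1:-1/(1,0,0)
[(0,1,0)] O move#2: h1:-1:+1/(0,0,0)*
[(0,0,0)] end (terminal -1, X#3); searched (1,1,0) to 6

X winning at [(1,1,0)]: False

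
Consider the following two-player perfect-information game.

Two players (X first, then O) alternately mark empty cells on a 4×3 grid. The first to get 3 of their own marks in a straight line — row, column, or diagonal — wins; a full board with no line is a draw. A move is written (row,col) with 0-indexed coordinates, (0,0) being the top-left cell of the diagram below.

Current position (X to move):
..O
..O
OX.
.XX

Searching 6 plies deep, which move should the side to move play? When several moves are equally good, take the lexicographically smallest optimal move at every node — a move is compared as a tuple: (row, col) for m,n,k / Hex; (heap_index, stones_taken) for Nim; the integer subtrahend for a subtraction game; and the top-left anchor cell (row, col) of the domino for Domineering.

X's best at [..O/..O/OX./.XX]: (1,0)

ply 1, X at ..O/..O/OX./.XX | (0,0)=-1→X.O/..O/OX./.XX; (0,1)=-1→.XO/..O/OX./.XX; (1,0)=+1→..O/X.O/OX./.XX*; (1,1)=+1→..O/.XO/OX./.XX; (2,2)=-1→..O/..O/OXX/.XX; (3,0)=+1→..O/..O/OX./XXX
ply 2: ..O/X.O/OX./.XX is terminal -1 (O); from ..O/..O/OX./.XX depth 6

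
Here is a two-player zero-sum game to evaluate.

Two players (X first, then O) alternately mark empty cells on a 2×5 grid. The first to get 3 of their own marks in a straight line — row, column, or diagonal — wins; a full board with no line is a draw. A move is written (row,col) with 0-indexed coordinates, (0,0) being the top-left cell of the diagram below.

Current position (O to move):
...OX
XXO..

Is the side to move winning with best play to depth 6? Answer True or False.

[...OX/XXO..] O move#1: (0,0):+0/O..OX/XXO..*, (0,1):+0/.O.OX/XXO.., (0,2):+0/..OOX/XXO.., (1,3):+0/...OX/XXOO., (1,4):+0/...OX/XXO.O
[O..OX/XXO..] X move#2: (0,1):+0/OX.OX/XXO..*, (0,2):+0/O.XOX/XXO.., (1,3):+0/O..OX/XXOX., (1,4):+0/O..OX/XXO.X
[OX.OX/XXO..] O move#3: (0,2):+0/OXOOX/XXO..*, (1,3):+0/OX.OX/XXOO., (1,4):+0/OX.OX/XXO.O
[OXOOX/XXO..] X move#4: (1,3):+0/OXOOX/XXOX.*, (1,4):+0/OXOOX/XXO.X
[OXOOX/XXOX.] O move#5: (1,4):+0/OXOOX/XXOXO*
[OXOOX/XXOXO] end (terminal +0, X#6); searched ...OX/XXO.. to 6

O winning at [...OX/XXO..]: False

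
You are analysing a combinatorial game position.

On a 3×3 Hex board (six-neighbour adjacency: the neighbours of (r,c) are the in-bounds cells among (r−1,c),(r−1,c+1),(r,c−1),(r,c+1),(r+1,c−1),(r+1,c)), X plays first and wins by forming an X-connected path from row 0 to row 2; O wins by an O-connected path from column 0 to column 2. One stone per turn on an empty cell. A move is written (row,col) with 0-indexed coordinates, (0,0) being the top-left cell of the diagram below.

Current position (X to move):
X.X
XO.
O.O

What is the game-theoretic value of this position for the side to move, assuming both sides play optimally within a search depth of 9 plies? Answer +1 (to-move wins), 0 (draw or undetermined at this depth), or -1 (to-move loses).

value(X.X/XO./O.O, X) = -1

ply 1, X at X.X/XO./O.O | (0,1)=-1→XXX/XO./O.O*; (1,2)=-1→X.X/XOX/O.O; (2,1)=-1→X.X/XO./OXO
ply 2, O at XXX/XO./O.O | (1,2)=+1→XXX/XOO/O.O*; (2,1)=+1→XXX/XO./OOO
ply 3: XXX/XOO/O.O is terminal -1 (X); from X.X/XO./O.O depth 9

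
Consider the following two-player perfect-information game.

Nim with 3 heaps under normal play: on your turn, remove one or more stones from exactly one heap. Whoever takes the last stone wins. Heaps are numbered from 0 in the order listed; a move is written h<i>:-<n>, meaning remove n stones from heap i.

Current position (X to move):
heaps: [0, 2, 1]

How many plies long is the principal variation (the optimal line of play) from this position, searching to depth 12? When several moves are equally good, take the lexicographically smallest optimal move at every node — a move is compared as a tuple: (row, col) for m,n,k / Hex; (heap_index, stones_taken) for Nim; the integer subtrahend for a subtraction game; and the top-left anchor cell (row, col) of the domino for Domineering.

PV length from [(0,2,1)]: 3 plies

p1 X@[(0,2,1)]: h1:-1[(0,1,1)]+1* h1:-2[(0,0,1)]-1 h2:-1[(0,2,0)]-1
p2 O@[(0,1,1)]: h1:-1[(0,0,1)]-1* h2:-1[(0,1,0)]-1
p3 X@[(0,0,1)]: h2:-1[(0,0,0)]+1*
p4 O@[(0,0,0)] terminal -1; root [(0,2,1)] d12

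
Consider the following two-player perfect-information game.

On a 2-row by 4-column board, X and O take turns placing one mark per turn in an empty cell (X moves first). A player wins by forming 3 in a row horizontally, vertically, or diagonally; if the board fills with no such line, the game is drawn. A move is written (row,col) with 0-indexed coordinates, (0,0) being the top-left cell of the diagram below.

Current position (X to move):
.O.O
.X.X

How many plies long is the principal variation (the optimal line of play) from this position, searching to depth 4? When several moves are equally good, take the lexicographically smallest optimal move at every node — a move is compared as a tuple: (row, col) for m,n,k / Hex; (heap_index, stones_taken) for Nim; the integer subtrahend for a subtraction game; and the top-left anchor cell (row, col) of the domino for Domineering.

PV length from [.O.O/.X.X]: 1 ply

ply 1, X at .O.O/.X.X | (0,0)=-1→XO.O/.X.X; (0,2)=+0→.OXO/.X.X; (1,0)=-1→.O.O/XX.X; (1,2)=+1→.O.O/.XXX*
ply 2: .O.O/.XXX is terminal -1 (O); from .O.O/.X.X depth 4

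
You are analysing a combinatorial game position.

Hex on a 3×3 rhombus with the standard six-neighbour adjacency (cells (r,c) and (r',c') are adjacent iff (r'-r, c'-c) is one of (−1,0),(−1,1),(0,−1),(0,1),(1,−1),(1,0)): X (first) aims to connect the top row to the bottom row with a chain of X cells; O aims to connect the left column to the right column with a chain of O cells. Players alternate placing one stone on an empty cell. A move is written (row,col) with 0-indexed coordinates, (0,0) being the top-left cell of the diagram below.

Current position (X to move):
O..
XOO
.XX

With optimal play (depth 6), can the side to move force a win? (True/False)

ply 1, X at O../XOO/.XX | (0,1)=-1→OX./XOO/.XX*; (0,2)=-1→O.X/XOO/.XX; (2,0)=-1→O../XOO/XXX
ply 2, O at OX./XOO/.XX | (0,2)=-1→OXO/XOO/.XX; (2,0)=+1→OX./XOO/OXX*
ply 3: OX./XOO/OXX is terminal -1 (X); from O../XOO/.XX depth 6

X winning at [O../XOO/.XX]: False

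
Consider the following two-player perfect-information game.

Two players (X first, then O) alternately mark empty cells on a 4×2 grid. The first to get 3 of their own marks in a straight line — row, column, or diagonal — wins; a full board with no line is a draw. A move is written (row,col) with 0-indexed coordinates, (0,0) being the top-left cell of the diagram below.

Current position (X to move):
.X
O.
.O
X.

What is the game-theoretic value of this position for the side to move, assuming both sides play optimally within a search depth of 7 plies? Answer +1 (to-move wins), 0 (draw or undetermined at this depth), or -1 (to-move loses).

value(.X/O./.O/X., X) = 0

p1 X@[.X/O./.O/X.]: (0,0)[XX/O./.O/X.]+0* (1,1)[.X/OX/.O/X.]+0 (2,0)[.X/O./XO/X.]+0 (3,1)[.X/O./.O/XX]+0
p2 O@[XX/O./.O/X.]: (1,1)[XX/OO/.O/X.]+0* (2,0)[XX/O./OO/X.]+0 (3,1)[XX/O./.O/XO]+0
p3 X@[XX/OO/.O/X.]: (2,0)[XX/OO/XO/X.]-1 (3,1)[XX/OO/.O/XX]+0*
p4 O@[XX/OO/.O/XX]: (2,0)[XX/OO/OO/XX]+0*
p5 X@[XX/OO/OO/XX] terminal +0; root [.X/O./.O/X.] d7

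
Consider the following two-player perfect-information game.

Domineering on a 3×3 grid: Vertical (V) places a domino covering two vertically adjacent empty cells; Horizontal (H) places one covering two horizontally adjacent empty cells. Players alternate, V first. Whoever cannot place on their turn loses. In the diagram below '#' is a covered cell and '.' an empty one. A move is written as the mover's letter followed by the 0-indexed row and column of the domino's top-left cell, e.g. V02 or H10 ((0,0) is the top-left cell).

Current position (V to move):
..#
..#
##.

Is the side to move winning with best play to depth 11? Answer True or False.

V winning at [..#/..#/##.]: True

[..#/..#/##.] V move#1: V00:+1/#.#/#.#/##.*, V01:+1/.##/.##/##.
[#.#/#.#/##.] end (terminal -1, H#2); searched ..#/..#/##. to 11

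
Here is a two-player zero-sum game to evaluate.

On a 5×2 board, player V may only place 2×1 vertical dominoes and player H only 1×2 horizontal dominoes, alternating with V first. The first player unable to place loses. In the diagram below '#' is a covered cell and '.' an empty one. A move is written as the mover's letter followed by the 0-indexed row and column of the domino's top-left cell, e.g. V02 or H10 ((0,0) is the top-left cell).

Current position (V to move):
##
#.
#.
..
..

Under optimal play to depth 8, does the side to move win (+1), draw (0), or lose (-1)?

ply 1, V at ##/#./#./../.. | V11=-1→##/##/##/../..; V21=-1→##/#./##/.#/..; V30=+1→##/#./#./#./#.*; V31=+1→##/#./#./.#/.#
ply 2: ##/#./#./#./#. is terminal -1 (H); from ##/#./#./../.. depth 8

value(##/#./#./../.., V) = +1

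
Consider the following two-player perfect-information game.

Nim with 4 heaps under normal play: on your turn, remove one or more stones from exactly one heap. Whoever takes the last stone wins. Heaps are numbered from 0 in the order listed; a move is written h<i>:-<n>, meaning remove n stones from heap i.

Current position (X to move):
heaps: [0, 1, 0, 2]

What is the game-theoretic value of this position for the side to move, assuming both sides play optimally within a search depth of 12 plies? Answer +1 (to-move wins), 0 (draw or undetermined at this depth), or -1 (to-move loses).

value((0,1,0,2), X) = +1

[(0,1,0,2)] X move#1: h1:-1:-1/(0,0,0,2), h3:-1:+1/(0,1,0,1)*, h3:-2:-1/(0,1,0,0)
[(0,1,0,1)] O move#2: h1:-1:-1/(0,0,0,1)*, h3:-1:-1/(0,1,0,0)
[(0,0,0,1)] X move#3: h3:-1:+1/(0,0,0,0)*
[(0,0,0,0)] end (terminal -1, O#4); searched (0,1,0,2) to 12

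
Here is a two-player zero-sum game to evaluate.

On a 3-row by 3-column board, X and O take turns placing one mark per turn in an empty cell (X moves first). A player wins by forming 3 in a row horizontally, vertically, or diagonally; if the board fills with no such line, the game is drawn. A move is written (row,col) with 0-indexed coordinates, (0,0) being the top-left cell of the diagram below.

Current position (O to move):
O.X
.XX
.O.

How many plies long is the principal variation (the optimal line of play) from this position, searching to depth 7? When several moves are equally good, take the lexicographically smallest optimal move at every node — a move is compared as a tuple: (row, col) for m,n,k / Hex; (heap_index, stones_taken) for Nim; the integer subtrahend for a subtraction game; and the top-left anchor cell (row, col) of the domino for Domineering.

ply 1, O at O.X/.XX/.O. | (0,1)=-1→OOX/.XX/.O.*; (1,0)=-1→O.X/OXX/.O.; (2,0)=-1→O.X/.XX/OO.; (2,2)=-1→O.X/.XX/.OO
ply 2, X at OOX/.XX/.O. | (1,0)=+1→OOX/XXX/.O.*; (2,0)=+1→OOX/.XX/XO.; (2,2)=+1→OOX/.XX/.OX
ply 3: OOX/XXX/.O. is terminal -1 (O); from O.X/.XX/.O. depth 7

PV length from [O.X/.XX/.O.]: 2 plies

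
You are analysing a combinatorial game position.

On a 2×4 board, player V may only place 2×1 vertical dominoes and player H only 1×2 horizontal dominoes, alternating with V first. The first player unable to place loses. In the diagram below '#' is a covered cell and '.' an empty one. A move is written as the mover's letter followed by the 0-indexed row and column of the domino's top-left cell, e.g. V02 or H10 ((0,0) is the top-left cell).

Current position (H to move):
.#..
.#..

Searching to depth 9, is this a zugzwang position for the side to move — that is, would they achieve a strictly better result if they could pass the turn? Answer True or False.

zugzwang(.#../.#.., H) = False

ply 1, H at .#../.#.. | H02=+1→.###/.#..*; H12=+1→.#../.###
ply 2, V at .###/.#.. | V00=-1→####/##..*
ply 3, H at ####/##.. | H12=+1→####/####*
ply 4: ####/#### is terminal -1 (V); from .#../.#.. depth 9
pass branch (V moves first from the same position):
  | ply 1, V at .#../.#.. | V00=-1→##../##..; V02=+1→.##./.##.*; V03=+1→.#.#/.#.#
  | ply 2: .##./.##. is terminal -1 (H); from .#../.#.. depth 9
H moving scores +1; H passing scores -1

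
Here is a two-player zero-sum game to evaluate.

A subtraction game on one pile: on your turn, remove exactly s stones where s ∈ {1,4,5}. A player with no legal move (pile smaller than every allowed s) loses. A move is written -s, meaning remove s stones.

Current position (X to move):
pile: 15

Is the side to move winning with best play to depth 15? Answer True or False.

p1 X@[15]: -1[14]-1 -4[11]-1 -5[10]+1*
p2 O@[10]: -1[9]-1* -4[6]-1 -5[5]-1
p3 X@[9]: -1[8]+1* -4[5]-1 -5[4]-1
p4 O@[8]: -1[7]-1* -4[4]-1 -5[3]-1
p5 X@[7]: -1[6]-1 -4[3]-1 -5[2]+1*
p6 O@[2]: -1[1]-1*
p7 X@[1]: -1[0]+1*
p8 O@[0] terminal -1; root [15] d15

X winning at [15]: True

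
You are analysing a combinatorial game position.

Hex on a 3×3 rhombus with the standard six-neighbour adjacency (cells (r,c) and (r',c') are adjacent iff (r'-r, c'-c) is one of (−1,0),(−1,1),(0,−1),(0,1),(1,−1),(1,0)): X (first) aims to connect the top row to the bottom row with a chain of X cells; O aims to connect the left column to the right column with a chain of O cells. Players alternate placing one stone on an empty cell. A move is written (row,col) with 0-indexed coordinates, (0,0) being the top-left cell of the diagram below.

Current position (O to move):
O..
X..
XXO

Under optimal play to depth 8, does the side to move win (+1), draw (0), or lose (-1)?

[O../X../XXO] O move#1: (0,1):-1/OO./X../XXO*, (0,2):-1/O.O/X../XXO, (1,1):-1/O../XO./XXO, (1,2):-1/O../X.O/XXO
[OO./X../XXO] X move#2: (0,2):+1/OOX/X../XXO*, (1,1):-1/OO./XX./XXO, (1,2):-1/OO./X.X/XXO
[OOX/X../XXO] O move#3: (1,1):-1/OOX/XO./XXO*, (1,2):-1/OOX/X.O/XXO
[OOX/XO./XXO] X move#4: (1,2):+1/OOX/XOX/XXO*
[OOX/XOX/XXO] end (terminal -1, O#5); searched O../X../XXO to 8

value(O../X../XXO, O) = -1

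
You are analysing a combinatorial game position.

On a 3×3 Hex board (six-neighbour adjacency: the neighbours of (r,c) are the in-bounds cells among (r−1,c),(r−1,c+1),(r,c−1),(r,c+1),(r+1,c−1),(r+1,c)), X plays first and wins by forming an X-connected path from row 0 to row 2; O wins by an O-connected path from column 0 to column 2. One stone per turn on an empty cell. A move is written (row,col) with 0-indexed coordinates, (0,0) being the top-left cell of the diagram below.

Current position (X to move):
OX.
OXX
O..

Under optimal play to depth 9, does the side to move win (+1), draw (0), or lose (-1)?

p1 X@[OX./OXX/O..]: (0,2)[OXX/OXX/O..]+1* (2,1)[OX./OXX/OX.]+1 (2,2)[OX./OXX/O.X]+1
p2 O@[OXX/OXX/O..]: (2,1)[OXX/OXX/OO.]-1* (2,2)[OXX/OXX/O.O]-1
p3 X@[OXX/OXX/OO.]: (2,2)[OXX/OXX/OOX]+1*
p4 O@[OXX/OXX/OOX] terminal -1; root [OX./OXX/O..] d9

value(OX./OXX/O.., X) = +1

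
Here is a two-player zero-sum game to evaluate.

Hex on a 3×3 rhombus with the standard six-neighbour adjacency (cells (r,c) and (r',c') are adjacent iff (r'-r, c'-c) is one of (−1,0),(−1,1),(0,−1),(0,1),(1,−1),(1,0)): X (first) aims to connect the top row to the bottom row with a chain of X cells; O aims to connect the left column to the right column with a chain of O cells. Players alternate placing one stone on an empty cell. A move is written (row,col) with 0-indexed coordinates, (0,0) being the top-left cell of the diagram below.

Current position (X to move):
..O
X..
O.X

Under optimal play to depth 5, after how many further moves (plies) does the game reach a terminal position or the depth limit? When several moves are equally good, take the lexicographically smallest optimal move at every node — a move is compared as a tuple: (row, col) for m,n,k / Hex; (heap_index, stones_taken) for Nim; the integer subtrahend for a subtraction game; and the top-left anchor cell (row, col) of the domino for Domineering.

p1 X@[..O/X../O.X]: (0,0)[X.O/X../O.X]-1 (0,1)[.XO/X../O.X]-1 (1,1)[..O/XX./O.X]+1* (1,2)[..O/X.X/O.X]-1 (2,1)[..O/X../OXX]-1
p2 O@[..O/XX./O.X]: (0,0)[O.O/XX./O.X]-1* (0,1)[.OO/XX./O.X]-1 (1,2)[..O/XXO/O.X]-1 (2,1)[..O/XX./OOX]-1
p3 X@[O.O/XX./O.X]: (0,1)[OXO/XX./O.X]+1* (1,2)[O.O/XXX/O.X]-1 (2,1)[O.O/XX./OXX]-1
p4 O@[OXO/XX./O.X]: (1,2)[OXO/XXO/O.X]-1* (2,1)[OXO/XX./OOX]-1
p5 X@[OXO/XXO/O.X]: (2,1)[OXO/XXO/OXX]+1*
p6 O@[OXO/XXO/OXX] terminal -1; root [..O/X../O.X] d5

PV length from [..O/X../O.X]: 5 plies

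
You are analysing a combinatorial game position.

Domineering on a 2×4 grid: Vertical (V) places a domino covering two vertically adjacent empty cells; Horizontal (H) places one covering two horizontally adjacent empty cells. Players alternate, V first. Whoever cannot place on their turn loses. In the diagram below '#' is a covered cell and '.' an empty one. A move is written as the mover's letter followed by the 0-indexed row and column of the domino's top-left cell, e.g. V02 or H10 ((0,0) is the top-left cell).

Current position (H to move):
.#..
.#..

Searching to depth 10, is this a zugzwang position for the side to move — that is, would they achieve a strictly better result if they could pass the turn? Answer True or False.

zugzwang(.#../.#.., H) = False

[.#../.#..] H move#1: H02:+1/.###/.#..*, H12:+1/.#../.###
[.###/.#..] V move#2: V00:-1/####/##..*
[####/##..] H move#3: H12:+1/####/####*
[####/####] end (terminal -1, V#4); searched .#../.#.. to 10
if H skipped the turn, V would face:
~ [.#../.#..] V move#1: V00:-1/##../##.., V02:+1/.##./.##.*, V03:+1/.#.#/.#.#
~ [.##./.##.] end (terminal -1, H#2); searched .#../.#.. to 10
compare (H): move=+1 vs pass=-1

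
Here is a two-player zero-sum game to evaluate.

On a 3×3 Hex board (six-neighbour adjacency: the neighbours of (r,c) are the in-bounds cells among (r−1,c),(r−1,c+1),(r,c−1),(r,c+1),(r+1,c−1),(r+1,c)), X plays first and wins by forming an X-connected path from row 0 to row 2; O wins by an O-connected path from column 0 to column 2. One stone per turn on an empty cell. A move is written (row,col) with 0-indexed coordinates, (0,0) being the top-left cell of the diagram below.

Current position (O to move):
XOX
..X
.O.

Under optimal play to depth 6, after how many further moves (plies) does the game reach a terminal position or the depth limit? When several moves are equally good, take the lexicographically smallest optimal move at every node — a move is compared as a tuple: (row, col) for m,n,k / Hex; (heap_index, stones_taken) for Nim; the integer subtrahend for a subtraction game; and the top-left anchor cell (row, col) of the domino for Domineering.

[XOX/..X/.O.] O move#1: (1,0):-1/XOX/O.X/.O.*, (1,1):-1/XOX/.OX/.O., (2,0):-1/XOX/..X/OO., (2,2):-1/XOX/..X/.OO
[XOX/O.X/.O.] X move#2: (1,1):+1/XOX/OXX/.O.*, (2,0):+1/XOX/O.X/XO., (2,2):+1/XOX/O.X/.OX
[XOX/OXX/.O.] O move#3: (2,0):-1/XOX/OXX/OO.*, (2,2):-1/XOX/OXX/.OO
[XOX/OXX/OO.] X move#4: (2,2):+1/XOX/OXX/OOX*
[XOX/OXX/OOX] end (terminal -1, O#5); searched XOX/..X/.O. to 6

PV length from [XOX/..X/.O.]: 4 plies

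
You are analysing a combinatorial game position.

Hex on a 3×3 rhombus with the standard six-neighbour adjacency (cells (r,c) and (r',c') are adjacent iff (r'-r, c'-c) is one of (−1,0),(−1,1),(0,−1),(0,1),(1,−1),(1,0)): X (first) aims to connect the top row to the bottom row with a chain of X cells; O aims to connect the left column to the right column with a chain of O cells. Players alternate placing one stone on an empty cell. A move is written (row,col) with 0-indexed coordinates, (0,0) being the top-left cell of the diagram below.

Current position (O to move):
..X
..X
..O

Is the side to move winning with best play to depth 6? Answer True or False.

O winning at [..X/..X/..O]: False

[..X/..X/..O] O move#1: (0,0):-1/O.X/..X/..O*, (0,1):-1/.OX/..X/..O, (1,0):-1/..X/O.X/..O, (1,1):-1/..X/.OX/..O, (2,0):-1/..X/..X/O.O, (2,1):-1/..X/..X/.OO
[O.X/..X/..O] X move#2: (0,1):+1/OXX/..X/..O*, (1,0):+1/O.X/X.X/..O, (1,1):+1/O.X/.XX/..O, (2,0):+1/O.X/..X/X.O, (2,1):+1/O.X/..X/.XO
[OXX/..X/..O] O move#3: (1,0):-1/OXX/O.X/..O*, (1,1):-1/OXX/.OX/..O, (2,0):-1/OXX/..X/O.O, (2,1):-1/OXX/..X/.OO
[OXX/O.X/..O] X move#4: (1,1):+1/OXX/OXX/..O*, (2,0):+1/OXX/O.X/X.O, (2,1):+1/OXX/O.X/.XO
[OXX/OXX/..O] O move#5: (2,0):-1/OXX/OXX/O.O*, (2,1):-1/OXX/OXX/.OO
[OXX/OXX/O.O] X move#6: (2,1):+1/OXX/OXX/OXO*
[OXX/OXX/OXO] end (terminal -1, O#7); searched ..X/..X/..O to 6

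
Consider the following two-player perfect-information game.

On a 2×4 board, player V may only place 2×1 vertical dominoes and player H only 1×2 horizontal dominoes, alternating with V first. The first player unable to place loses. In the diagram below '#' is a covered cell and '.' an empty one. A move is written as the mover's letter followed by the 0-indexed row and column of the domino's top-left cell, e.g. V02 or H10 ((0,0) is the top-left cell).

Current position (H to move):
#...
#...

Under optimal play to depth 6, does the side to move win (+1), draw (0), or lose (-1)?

value(#.../#..., H) = +1

p1 H@[#.../#...]: H01[###./#...]+1* H02[#.##/#...]+1 H11[#.../###.]+1 H12[#.../#.##]+1
p2 V@[###./#...]: V03[####/#..#]-1*
p3 H@[####/#..#]: H11[####/####]+1*
p4 V@[####/####] terminal -1; root [#.../#...] d6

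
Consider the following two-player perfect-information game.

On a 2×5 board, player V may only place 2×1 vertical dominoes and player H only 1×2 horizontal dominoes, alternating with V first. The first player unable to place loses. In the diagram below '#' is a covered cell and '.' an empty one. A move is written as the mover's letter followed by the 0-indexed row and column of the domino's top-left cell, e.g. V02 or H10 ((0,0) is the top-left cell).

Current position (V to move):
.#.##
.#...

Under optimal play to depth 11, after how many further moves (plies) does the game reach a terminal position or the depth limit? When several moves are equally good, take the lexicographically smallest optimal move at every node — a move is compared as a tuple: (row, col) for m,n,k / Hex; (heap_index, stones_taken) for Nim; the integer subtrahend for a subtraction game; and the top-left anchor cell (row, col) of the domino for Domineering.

PV length from [.#.##/.#...]: 3 plies

p1 V@[.#.##/.#...]: V00[##.##/##...]-1 V02[.####/.##..]+1*
p2 H@[.####/.##..]: H13[.####/.####]-1*
p3 V@[.####/.####]: V00[#####/#####]+1*
p4 H@[#####/#####] terminal -1; root [.#.##/.#...] d11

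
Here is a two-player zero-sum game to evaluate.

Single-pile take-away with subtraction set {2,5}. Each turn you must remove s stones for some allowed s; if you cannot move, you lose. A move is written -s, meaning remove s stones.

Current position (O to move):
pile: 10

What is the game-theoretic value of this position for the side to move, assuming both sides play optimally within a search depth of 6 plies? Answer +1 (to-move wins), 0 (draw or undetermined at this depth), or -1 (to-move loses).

value(10, O) = +1

p1 O@[10]: -2[8]+1* -5[5]-1
p2 X@[8]: -2[6]-1* -5[3]-1
p3 O@[6]: -2[4]+1* -5[1]+1
p4 X@[4]: -2[2]-1*
p5 O@[2]: -2[0]+1*
p6 X@[0] terminal -1; root [10] d6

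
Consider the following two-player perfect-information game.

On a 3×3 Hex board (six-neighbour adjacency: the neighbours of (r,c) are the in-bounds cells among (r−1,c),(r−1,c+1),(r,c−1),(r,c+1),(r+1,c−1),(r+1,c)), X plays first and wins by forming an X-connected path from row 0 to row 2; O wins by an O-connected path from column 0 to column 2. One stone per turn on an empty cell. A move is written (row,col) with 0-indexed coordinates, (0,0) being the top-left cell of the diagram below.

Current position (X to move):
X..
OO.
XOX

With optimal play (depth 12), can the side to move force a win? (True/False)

ply 1, X at X../OO./XOX | (0,1)=-1→XX./OO./XOX*; (0,2)=-1→X.X/OO./XOX; (1,2)=-1→X../OOX/XOX
ply 2, O at XX./OO./XOX | (0,2)=+1→XXO/OO./XOX*; (1,2)=+1→XX./OOO/XOX
ply 3: XXO/OO./XOX is terminal -1 (X); from X../OO./XOX depth 12

X winning at [X../OO./XOX]: False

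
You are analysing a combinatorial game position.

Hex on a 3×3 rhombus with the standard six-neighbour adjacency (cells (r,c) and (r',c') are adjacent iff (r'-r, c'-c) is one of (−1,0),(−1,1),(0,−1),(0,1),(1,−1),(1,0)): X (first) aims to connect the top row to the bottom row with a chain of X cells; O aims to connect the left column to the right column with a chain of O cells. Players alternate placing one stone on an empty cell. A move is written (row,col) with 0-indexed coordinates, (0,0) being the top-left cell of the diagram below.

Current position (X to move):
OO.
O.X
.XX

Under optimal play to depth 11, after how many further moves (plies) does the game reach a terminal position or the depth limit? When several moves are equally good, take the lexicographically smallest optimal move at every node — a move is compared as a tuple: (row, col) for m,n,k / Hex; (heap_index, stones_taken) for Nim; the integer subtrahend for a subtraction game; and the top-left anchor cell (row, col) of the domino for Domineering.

p1 X@[OO./O.X/.XX]: (0,2)[OOX/O.X/.XX]+1* (1,1)[OO./OXX/.XX]-1 (2,0)[OO./O.X/XXX]-1
p2 O@[OOX/O.X/.XX] terminal -1; root [OO./O.X/.XX] d11

PV length from [OO./O.X/.XX]: 1 ply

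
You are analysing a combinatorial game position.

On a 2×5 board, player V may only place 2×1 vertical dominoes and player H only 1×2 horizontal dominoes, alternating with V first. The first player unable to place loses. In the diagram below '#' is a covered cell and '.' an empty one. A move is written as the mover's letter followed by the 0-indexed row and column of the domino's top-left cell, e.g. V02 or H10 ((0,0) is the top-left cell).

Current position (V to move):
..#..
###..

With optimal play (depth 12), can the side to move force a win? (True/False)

V winning at [..#../###..]: True

ply 1, V at ..#../###.. | V03=+1→..##./####.*; V04=+1→..#.#/###.#
ply 2, H at ..##./####. | H00=-1→####./####.*
ply 3, V at ####./####. | V04=+1→#####/#####*
ply 4: #####/##### is terminal -1 (H); from ..#../###.. depth 12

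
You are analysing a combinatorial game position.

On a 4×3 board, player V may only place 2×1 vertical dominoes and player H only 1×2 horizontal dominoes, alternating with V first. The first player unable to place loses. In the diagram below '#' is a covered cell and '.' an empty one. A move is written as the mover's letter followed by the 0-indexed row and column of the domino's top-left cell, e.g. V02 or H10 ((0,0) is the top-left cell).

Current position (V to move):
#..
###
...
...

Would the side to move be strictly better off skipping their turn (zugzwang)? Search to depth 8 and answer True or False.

zugzwang(#../###/.../..., V) = False

[#../###/.../...] V move#1: V20:-1/#../###/#../#.., V21:+1/#../###/.#./.#.*, V22:-1/#../###/..#/..#
[#../###/.#./.#.] H move#2: H01:-1/###/###/.#./.#.*
[###/###/.#./.#.] V move#3: V20:+1/###/###/##./##.*, V22:+1/###/###/.##/.##
[###/###/##./##.] end (terminal -1, H#4); searched #../###/.../... to 8
suppose V passes — search the same position with H to move:
pass> [#../###/.../...] H move#1: H01:-1/###/###/.../..., H20:+1/#../###/##./...*, H21:+1/#../###/.##/..., H30:+1/#../###/.../##., H31:+1/#../###/.../.##
pass> [#../###/##./...] V move#2: V22:-1/#../###/###/..#*
pass> [#../###/###/..#] H move#3: H01:+1/###/###/###/..#*, H30:+1/#../###/###/###
pass> [###/###/###/..#] end (terminal -1, V#4); searched #../###/.../... to 8
for V: play +1, pass -1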